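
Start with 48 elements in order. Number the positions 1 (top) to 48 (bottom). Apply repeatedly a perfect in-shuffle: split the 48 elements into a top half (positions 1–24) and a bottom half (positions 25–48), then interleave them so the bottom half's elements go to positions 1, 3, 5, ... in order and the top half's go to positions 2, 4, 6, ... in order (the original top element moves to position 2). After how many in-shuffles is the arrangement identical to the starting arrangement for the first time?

The in-shuffle permutes the 48 positions with cycle lengths [3, 3, 21, 21].
Every element is home exactly when every cycle has completed a whole number of laps, i.e. after lcm(3, 21) = 21 in-shuffles.

21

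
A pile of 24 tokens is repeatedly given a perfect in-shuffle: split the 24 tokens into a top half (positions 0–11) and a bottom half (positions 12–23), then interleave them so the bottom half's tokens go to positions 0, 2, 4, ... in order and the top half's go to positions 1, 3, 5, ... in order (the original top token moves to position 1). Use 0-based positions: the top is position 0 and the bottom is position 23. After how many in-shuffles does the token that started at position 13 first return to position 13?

20

Follow position 13 under repeated in-shuffles:
13 → 2 → 5 → 11 → 23 → 22 → 20 → 16 → 8 → 17 → 10 → 21 → 18 → 12 → 0 → 1 → 3 → 7 → 15 → 6 → 13
It first returns after 20 in-shuffles.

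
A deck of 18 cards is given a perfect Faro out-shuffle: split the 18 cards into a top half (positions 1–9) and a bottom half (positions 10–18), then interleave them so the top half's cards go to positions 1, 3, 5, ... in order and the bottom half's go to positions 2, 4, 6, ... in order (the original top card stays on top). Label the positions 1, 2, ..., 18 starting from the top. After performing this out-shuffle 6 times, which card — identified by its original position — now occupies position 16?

Work backwards from position 16, undoing one out-shuffle at a time:
16 ← 17 ← 9 ← 5 ← 3 ← 2 ← 10
So the card now at position 16 started at position 10.

10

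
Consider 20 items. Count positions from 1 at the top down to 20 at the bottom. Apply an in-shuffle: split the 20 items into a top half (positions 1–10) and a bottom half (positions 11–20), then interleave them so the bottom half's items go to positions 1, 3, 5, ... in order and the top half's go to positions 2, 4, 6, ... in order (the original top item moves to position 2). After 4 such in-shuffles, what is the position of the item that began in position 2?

Track the item's position through each in-shuffle:
2 → 4 → 8 → 16 → 11

11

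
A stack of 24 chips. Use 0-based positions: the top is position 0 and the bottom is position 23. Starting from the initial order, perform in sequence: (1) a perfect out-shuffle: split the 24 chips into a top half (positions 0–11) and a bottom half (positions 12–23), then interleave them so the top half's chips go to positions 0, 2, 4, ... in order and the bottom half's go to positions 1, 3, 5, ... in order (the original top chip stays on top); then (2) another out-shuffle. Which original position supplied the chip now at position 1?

Undo the operations in reverse order, starting from position 1:
  undo op 2 (out-shuffle, from bottom half): 1 ← 12
  undo op 1 (out-shuffle, from top half): 12 ← 6
So the chip at position 1 came from original position 6.

6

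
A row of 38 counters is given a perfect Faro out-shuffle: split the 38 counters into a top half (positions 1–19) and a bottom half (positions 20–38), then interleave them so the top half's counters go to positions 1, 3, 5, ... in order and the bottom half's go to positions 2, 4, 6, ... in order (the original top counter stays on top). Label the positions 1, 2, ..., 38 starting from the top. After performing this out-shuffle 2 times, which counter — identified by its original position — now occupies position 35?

28

Work backwards from position 35, undoing one out-shuffle at a time:
35 ← 18 ← 28
So the counter now at position 35 started at position 28.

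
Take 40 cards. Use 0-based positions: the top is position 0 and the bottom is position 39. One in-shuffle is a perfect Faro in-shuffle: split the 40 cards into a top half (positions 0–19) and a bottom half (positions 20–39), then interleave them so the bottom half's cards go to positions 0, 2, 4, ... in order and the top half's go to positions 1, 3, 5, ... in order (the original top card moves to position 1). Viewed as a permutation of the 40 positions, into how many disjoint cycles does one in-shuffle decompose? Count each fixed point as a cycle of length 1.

2

Trace each unvisited position around until it returns:
(0 1 3 7 15 31 ... len 20) (2 5 11 23 6 13 ... len 20)
2 cycles in total.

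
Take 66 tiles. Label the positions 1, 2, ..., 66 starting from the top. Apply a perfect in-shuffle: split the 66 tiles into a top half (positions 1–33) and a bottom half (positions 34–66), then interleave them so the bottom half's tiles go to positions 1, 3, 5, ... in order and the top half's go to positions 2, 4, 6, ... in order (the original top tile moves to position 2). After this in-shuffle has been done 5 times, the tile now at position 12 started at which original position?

59

Work backwards from position 12, undoing one in-shuffle at a time:
12 ← 6 ← 3 ← 35 ← 51 ← 59
So the tile now at position 12 started at position 59.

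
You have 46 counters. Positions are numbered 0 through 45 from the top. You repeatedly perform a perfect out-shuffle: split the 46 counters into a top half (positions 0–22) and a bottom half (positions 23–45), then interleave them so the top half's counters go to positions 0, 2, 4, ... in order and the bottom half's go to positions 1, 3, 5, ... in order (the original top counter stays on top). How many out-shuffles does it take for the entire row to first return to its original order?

12

The out-shuffle permutes the 46 positions with cycle lengths [1, 1, 2, 4, 4, 4, 6, 12, 12].
Every counter is home exactly when every cycle has completed a whole number of laps, i.e. after lcm(1, 2, 4, 6, 12) = 12 out-shuffles.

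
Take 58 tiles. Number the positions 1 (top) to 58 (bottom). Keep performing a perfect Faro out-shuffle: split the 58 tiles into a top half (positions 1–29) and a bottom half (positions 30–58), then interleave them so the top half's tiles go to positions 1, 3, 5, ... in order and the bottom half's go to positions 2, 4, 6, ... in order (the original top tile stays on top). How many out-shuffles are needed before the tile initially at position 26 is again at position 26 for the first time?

Follow position 26 under repeated out-shuffles:
26 → 51 → 44 → 30 → 2 → 3 → 5 → 9 → 17 → 33 → 8 → 15 → 29 → 57 → 56 → 54 → 50 → 42 → 26
It first returns after 18 out-shuffles.

18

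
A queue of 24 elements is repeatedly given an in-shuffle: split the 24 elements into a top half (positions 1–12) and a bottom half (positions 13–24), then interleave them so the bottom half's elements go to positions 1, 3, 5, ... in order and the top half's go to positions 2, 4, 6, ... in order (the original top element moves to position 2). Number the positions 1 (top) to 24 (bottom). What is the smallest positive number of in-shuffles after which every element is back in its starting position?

20

The in-shuffle permutes the 24 positions with cycle lengths [4, 20].
Every element is home exactly when every cycle has completed a whole number of laps, i.e. after lcm(4, 20) = 20 in-shuffles.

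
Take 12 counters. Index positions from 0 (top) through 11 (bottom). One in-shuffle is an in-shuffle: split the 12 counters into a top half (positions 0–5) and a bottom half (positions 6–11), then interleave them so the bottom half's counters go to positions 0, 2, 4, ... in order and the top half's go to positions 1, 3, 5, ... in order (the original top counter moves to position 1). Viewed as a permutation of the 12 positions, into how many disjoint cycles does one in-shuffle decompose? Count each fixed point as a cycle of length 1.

Trace each unvisited position around until it returns:
(0 1 3 7 2 5 ... len 12)
1 cycle in total.

1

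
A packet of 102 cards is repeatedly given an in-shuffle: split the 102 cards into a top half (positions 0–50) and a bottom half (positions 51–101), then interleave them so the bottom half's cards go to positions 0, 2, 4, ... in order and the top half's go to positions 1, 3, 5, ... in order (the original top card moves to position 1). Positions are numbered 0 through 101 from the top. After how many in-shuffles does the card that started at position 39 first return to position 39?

51

Follow position 39 under repeated in-shuffles:
39 → 79 → 56 → 10 → 21 → 43 → 87 → 72 → ... → 39 (length 51)
It first returns after 51 in-shuffles.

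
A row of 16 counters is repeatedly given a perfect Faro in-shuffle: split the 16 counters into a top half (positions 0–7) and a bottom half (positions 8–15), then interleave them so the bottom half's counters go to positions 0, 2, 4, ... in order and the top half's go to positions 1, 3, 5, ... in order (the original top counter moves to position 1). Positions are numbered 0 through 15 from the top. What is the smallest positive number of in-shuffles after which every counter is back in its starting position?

8

The in-shuffle permutes the 16 positions with cycle lengths [8, 8].
Every counter is home exactly when every cycle has completed a whole number of laps, i.e. after lcm(8) = 8 in-shuffles.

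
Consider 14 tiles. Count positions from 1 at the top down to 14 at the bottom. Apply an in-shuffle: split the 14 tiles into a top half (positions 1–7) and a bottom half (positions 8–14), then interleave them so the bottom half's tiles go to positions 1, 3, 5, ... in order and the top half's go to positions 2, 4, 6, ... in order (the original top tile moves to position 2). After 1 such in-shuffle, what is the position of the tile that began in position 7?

14

Track the tile's position through each in-shuffle:
7 → 14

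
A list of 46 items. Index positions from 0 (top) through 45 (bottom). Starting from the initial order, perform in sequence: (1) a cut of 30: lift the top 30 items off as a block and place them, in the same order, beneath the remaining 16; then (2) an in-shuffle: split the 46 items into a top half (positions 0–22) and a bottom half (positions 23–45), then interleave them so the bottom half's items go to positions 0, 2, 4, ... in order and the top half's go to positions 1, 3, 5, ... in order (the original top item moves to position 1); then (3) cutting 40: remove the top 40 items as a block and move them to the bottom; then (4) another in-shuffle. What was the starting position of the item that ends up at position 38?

25

Undo the operations in reverse order, starting from position 38:
  undo op 4 (in-shuffle, from bottom half): 38 ← 42
  undo op 3 (cut 40): 42 ← 36
  undo op 2 (in-shuffle, from bottom half): 36 ← 41
  undo op 1 (cut 30): 41 ← 25
So the item at position 38 came from original position 25.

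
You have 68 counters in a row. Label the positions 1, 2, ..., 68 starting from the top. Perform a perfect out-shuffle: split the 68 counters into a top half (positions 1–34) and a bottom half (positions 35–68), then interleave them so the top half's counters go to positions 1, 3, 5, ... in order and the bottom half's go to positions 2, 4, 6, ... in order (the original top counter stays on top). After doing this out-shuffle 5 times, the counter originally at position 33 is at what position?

Track the counter's position through each out-shuffle:
33 → 65 → 62 → 56 → 44 → 20

20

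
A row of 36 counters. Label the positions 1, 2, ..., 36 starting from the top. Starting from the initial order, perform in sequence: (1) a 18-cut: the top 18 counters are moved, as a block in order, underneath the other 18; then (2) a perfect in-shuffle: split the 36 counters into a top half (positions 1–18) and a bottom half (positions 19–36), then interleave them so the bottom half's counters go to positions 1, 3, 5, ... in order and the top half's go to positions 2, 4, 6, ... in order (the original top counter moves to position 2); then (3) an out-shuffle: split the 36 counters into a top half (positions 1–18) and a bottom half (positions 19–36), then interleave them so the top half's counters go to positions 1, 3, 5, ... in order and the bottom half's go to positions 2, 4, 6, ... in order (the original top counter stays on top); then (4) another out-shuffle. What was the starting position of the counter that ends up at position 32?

Undo the operations in reverse order, starting from position 32:
  undo op 4 (out-shuffle, from bottom half): 32 ← 34
  undo op 3 (out-shuffle, from bottom half): 34 ← 35
  undo op 2 (in-shuffle, from bottom half): 35 ← 36
  undo op 1 (cut 18): 36 ← 18
So the counter at position 32 came from original position 18.

18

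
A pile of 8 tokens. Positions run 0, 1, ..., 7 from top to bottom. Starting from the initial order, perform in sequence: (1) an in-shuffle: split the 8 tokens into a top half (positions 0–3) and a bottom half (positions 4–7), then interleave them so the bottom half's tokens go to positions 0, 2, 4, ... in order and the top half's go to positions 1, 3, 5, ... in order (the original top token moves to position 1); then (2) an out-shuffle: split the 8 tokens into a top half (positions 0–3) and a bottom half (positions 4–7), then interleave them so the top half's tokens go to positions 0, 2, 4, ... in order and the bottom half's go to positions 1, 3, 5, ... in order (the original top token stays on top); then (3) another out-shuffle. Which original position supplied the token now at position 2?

6

Undo the operations in reverse order, starting from position 2:
  undo op 3 (out-shuffle, from top half): 2 ← 1
  undo op 2 (out-shuffle, from bottom half): 1 ← 4
  undo op 1 (in-shuffle, from bottom half): 4 ← 6
So the token at position 2 came from original position 6.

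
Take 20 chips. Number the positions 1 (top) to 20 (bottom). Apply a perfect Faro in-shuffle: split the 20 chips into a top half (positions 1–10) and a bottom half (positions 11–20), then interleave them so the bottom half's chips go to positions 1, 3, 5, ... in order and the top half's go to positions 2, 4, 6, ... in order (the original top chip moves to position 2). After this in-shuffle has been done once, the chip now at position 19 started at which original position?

20

Work backwards from position 19, undoing one in-shuffle at a time:
19 ← 20
So the chip now at position 19 started at position 20.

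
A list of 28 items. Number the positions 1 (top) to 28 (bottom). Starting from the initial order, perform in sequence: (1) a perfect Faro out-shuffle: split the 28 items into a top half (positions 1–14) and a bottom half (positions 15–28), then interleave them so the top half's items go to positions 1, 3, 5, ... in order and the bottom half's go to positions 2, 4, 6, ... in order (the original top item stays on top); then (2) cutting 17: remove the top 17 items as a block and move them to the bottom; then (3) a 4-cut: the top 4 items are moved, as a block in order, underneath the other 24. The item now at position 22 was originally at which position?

Undo the operations in reverse order, starting from position 22:
  undo op 3 (cut 4): 22 ← 26
  undo op 2 (cut 17): 26 ← 15
  undo op 1 (out-shuffle, from top half): 15 ← 8
So the item at position 22 came from original position 8.

8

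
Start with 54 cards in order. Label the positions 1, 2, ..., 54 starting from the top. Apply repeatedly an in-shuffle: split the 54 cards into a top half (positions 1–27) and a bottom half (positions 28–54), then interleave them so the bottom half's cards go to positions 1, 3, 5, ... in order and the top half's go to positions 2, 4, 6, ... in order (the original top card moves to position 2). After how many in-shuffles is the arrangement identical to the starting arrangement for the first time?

20

The in-shuffle permutes the 54 positions with cycle lengths [4, 10, 20, 20].
Every card is home exactly when every cycle has completed a whole number of laps, i.e. after lcm(4, 10, 20) = 20 in-shuffles.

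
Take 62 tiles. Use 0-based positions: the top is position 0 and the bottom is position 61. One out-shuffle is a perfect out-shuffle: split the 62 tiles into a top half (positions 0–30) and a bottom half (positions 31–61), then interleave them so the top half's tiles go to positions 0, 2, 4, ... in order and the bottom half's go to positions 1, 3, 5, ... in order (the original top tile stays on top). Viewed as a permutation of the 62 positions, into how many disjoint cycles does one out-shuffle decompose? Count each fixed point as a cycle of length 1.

3

Trace each unvisited position around until it returns:
(0) (1 2 4 8 16 32 ... len 60) (61)
3 cycles in total.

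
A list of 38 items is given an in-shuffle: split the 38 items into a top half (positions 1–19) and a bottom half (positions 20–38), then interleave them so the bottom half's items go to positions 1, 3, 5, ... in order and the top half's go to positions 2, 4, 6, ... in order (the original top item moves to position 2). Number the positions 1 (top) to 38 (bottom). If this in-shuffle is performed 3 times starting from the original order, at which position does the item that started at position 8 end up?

Track the item's position through each in-shuffle:
8 → 16 → 32 → 25

25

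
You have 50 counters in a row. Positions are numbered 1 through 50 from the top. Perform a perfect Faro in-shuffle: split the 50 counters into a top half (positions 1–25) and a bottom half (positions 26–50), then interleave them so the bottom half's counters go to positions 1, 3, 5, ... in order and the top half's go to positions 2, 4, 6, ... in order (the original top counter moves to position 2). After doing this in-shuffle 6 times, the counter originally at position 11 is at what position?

Track the counter's position through each in-shuffle:
11 → 22 → 44 → 37 → 23 → 46 → 41

41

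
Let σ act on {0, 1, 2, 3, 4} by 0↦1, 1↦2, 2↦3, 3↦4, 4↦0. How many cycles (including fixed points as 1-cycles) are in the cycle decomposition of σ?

Cycle decomposition: (0 1 2 3 4).
1 cycle.

1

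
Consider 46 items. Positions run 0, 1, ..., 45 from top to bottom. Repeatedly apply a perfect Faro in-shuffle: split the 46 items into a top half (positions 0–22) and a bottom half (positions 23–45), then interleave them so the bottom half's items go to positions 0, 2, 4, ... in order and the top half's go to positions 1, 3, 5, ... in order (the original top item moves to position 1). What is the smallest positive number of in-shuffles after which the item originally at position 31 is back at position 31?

Follow position 31 under repeated in-shuffles:
31 → 16 → 33 → 20 → 41 → 36 → 26 → 6 → ... → 31 (length 23)
It first returns after 23 in-shuffles.

23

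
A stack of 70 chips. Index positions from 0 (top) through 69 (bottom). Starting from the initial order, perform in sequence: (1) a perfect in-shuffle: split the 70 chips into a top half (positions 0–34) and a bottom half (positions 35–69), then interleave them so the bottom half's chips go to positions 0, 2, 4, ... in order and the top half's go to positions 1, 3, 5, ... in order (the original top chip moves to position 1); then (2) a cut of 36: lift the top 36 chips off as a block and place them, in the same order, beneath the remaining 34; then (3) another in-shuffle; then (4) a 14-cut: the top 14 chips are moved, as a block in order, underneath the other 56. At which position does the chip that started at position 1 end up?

60

Track the chip from position 1 forward through each operation:
  after op 1 (in-shuffle): 1 → 3
  after op 2 (cut 36): 3 → 37
  after op 3 (in-shuffle): 37 → 4
  after op 4 (cut 14): 4 → 60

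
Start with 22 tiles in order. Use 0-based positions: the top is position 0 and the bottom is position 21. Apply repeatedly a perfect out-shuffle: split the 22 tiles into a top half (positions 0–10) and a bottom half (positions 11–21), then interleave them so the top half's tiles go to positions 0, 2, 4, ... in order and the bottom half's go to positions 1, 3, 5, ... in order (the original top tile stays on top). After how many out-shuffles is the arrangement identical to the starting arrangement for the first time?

The out-shuffle permutes the 22 positions with cycle lengths [1, 1, 2, 3, 3, 6, 6].
Every tile is home exactly when every cycle has completed a whole number of laps, i.e. after lcm(1, 2, 3, 6) = 6 out-shuffles.

6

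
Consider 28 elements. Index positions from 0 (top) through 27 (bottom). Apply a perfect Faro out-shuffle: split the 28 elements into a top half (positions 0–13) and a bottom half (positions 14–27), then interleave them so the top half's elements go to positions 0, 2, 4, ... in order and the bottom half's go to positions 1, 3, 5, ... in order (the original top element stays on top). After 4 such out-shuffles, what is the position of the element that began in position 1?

16

Track the element's position through each out-shuffle:
1 → 2 → 4 → 8 → 16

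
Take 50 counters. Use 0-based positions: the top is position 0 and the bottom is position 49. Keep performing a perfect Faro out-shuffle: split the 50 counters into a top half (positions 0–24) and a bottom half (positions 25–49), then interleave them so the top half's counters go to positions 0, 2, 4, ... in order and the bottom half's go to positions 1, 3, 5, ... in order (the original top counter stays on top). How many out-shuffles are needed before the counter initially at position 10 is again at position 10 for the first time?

Follow position 10 under repeated out-shuffles:
10 → 20 → 40 → 31 → 13 → 26 → 3 → 6 → ... → 10 (length 21)
It first returns after 21 out-shuffles.

21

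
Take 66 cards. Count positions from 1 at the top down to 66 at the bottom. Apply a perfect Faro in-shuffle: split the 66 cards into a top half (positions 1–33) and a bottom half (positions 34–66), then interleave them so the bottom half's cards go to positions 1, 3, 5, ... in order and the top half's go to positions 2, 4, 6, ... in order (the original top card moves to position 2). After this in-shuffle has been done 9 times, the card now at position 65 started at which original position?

28

Work backwards from position 65, undoing one in-shuffle at a time:
65 ← 66 ← 33 ← 50 ← 25 ← 46 ← 23 ← 45 ← 56 ← 28
So the card now at position 65 started at position 28.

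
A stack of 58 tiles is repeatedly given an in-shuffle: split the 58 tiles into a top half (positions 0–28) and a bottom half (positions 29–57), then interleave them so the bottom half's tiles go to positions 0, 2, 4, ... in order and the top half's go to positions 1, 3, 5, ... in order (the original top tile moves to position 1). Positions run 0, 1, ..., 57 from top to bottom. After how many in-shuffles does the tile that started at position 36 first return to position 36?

Follow position 36 under repeated in-shuffles:
36 → 14 → 29 → 0 → 1 → 3 → 7 → 15 → ... → 36 (length 58)
It first returns after 58 in-shuffles.

58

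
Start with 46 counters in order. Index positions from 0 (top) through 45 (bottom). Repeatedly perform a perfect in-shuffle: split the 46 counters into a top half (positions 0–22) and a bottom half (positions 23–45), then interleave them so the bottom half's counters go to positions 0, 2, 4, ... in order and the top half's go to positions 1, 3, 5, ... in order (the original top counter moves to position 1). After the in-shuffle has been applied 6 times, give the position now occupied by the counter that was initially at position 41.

8

Track the counter's position through each in-shuffle:
41 → 36 → 26 → 6 → 13 → 27 → 8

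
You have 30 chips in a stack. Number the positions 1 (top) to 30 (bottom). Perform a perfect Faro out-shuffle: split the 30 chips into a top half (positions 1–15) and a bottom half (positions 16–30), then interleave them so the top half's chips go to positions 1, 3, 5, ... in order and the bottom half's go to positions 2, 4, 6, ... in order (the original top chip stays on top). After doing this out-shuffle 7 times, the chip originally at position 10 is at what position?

22

Track the chip's position through each out-shuffle:
10 → 19 → 8 → 15 → 29 → 28 → 26 → 22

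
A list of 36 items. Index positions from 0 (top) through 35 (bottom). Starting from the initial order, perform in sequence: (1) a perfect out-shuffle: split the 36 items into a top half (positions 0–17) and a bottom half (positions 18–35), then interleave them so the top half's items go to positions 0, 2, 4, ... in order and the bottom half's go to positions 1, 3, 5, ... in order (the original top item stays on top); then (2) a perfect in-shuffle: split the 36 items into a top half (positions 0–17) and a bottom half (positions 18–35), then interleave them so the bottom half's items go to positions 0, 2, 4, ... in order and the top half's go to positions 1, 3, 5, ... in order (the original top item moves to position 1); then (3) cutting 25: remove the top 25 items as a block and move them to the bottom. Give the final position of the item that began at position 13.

27

Track the item from position 13 forward through each operation:
  after op 1 (out-shuffle): 13 → 26
  after op 2 (in-shuffle): 26 → 16
  after op 3 (cut 25): 16 → 27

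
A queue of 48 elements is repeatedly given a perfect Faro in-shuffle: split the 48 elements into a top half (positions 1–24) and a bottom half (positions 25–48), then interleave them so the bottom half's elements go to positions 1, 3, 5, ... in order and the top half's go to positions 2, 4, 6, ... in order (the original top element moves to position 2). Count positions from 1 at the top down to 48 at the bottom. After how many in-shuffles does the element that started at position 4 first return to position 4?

Follow position 4 under repeated in-shuffles:
4 → 8 → 16 → 32 → 15 → 30 → 11 → 22 → ... → 4 (length 21)
It first returns after 21 in-shuffles.

21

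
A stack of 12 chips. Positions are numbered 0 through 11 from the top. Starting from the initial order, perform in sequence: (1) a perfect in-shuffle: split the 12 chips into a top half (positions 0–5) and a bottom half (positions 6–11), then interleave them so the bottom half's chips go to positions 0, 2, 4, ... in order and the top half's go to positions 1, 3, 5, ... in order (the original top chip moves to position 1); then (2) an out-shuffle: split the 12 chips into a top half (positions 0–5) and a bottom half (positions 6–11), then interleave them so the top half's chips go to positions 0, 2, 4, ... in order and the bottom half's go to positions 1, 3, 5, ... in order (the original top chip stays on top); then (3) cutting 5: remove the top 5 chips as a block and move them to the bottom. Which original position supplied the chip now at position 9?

0

Undo the operations in reverse order, starting from position 9:
  undo op 3 (cut 5): 9 ← 2
  undo op 2 (out-shuffle, from top half): 2 ← 1
  undo op 1 (in-shuffle, from top half): 1 ← 0
So the chip at position 9 came from original position 0.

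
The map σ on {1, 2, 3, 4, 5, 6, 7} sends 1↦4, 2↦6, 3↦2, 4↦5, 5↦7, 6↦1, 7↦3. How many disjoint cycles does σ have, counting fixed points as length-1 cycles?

Cycle decomposition: (1 4 5 7 3 2 6).
1 cycle.

1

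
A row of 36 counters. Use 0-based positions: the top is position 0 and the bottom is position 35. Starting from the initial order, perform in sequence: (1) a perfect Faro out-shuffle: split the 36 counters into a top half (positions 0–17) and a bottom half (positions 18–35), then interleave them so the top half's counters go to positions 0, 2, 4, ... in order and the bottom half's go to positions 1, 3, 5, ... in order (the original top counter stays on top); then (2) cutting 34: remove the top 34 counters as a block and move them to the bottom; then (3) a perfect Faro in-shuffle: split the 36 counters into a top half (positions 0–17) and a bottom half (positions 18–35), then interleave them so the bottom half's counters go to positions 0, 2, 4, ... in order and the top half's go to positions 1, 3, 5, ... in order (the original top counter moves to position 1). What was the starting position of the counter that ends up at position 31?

24

Undo the operations in reverse order, starting from position 31:
  undo op 3 (in-shuffle, from top half): 31 ← 15
  undo op 2 (cut 34): 15 ← 13
  undo op 1 (out-shuffle, from bottom half): 13 ← 24
So the counter at position 31 came from original position 24.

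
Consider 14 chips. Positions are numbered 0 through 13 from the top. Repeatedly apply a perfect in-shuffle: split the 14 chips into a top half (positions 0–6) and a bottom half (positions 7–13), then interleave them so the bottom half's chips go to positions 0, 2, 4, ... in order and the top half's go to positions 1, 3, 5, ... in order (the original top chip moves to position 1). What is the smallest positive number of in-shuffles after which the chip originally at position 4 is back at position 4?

Follow position 4 under repeated in-shuffles:
4 → 9 → 4
It first returns after 2 in-shuffles.

2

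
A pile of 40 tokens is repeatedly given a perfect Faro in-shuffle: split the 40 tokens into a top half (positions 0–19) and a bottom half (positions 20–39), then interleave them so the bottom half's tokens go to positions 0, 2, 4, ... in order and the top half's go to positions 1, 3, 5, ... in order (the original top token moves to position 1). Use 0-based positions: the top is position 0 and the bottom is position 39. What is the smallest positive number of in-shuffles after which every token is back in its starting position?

The in-shuffle permutes the 40 positions with cycle lengths [20, 20].
Every token is home exactly when every cycle has completed a whole number of laps, i.e. after lcm(20) = 20 in-shuffles.

20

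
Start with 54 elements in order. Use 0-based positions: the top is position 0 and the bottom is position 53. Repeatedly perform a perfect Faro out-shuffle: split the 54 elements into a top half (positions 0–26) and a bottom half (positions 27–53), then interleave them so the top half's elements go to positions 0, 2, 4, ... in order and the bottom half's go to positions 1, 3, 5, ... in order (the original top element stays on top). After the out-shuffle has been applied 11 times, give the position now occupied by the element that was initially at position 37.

Track the element's position through each out-shuffle:
37 → 21 → 42 → 31 → 9 → 18 → 36 → 19 → 38 → 23 → 46 → 39

39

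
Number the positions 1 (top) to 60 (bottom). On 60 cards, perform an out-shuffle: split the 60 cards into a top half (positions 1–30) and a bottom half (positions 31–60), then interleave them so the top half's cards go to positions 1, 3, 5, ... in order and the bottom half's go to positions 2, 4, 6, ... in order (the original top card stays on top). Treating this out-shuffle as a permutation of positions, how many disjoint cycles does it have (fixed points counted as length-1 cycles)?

Trace each unvisited position around until it returns:
(1) (2 3 5 9 17 33 ... len 58) (60)
3 cycles in total.

3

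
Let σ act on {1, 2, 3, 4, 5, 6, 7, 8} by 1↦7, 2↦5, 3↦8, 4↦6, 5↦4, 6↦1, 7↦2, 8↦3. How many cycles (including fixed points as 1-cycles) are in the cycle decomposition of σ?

Cycle decomposition: (1 7 2 5 4 6) (3 8).
2 cycles.

2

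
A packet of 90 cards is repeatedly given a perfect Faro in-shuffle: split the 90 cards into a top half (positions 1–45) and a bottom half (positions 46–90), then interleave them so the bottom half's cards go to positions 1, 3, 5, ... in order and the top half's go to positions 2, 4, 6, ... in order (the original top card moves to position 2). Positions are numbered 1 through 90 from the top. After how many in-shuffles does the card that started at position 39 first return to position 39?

3

Follow position 39 under repeated in-shuffles:
39 → 78 → 65 → 39
It first returns after 3 in-shuffles.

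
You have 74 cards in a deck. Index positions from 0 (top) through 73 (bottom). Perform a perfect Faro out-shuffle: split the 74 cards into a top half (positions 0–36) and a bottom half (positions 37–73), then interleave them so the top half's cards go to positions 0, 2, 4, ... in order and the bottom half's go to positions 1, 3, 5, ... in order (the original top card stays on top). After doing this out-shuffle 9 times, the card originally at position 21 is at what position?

Track the card's position through each out-shuffle:
21 → 42 → 11 → 22 → 44 → 15 → 30 → 60 → 47 → 21

21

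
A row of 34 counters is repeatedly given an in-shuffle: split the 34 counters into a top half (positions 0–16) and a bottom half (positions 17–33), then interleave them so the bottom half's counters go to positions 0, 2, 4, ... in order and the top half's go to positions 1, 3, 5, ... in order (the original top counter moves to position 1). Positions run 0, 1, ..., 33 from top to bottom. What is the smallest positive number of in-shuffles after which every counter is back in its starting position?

The in-shuffle permutes the 34 positions with cycle lengths [3, 3, 4, 12, 12].
Every counter is home exactly when every cycle has completed a whole number of laps, i.e. after lcm(3, 4, 12) = 12 in-shuffles.

12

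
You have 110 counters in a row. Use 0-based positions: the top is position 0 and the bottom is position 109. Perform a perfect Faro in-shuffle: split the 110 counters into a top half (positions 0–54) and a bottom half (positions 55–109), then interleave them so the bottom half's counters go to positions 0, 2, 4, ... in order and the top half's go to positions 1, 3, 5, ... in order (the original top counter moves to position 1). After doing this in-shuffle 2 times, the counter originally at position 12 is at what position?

51

Track the counter's position through each in-shuffle:
12 → 25 → 51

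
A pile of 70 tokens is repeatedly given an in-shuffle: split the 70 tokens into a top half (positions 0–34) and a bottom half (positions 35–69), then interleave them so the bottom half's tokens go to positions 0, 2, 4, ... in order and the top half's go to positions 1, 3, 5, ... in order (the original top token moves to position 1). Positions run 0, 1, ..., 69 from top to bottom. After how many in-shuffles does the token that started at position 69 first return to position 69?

Follow position 69 under repeated in-shuffles:
69 → 68 → 66 → 62 → 54 → 38 → 6 → 13 → ... → 69 (length 35)
It first returns after 35 in-shuffles.

35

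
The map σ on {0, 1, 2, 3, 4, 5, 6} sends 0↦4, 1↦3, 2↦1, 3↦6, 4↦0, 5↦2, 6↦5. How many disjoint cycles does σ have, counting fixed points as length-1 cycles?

2

Cycle decomposition: (0 4) (1 3 6 5 2).
2 cycles.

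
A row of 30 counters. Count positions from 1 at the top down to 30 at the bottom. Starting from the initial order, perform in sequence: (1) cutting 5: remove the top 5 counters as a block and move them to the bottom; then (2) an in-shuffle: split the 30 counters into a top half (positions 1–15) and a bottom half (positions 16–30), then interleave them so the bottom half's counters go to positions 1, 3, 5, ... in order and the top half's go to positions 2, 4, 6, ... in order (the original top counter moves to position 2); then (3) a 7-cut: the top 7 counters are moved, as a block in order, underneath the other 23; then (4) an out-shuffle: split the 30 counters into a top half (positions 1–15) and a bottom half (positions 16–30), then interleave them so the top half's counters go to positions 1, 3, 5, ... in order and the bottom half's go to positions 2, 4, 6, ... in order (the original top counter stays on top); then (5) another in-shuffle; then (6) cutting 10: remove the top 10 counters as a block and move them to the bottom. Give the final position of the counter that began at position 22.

3

Track the counter from position 22 forward through each operation:
  after op 1 (cut 5): 22 → 17
  after op 2 (in-shuffle): 17 → 3
  after op 3 (cut 7): 3 → 26
  after op 4 (out-shuffle): 26 → 22
  after op 5 (in-shuffle): 22 → 13
  after op 6 (cut 10): 13 → 3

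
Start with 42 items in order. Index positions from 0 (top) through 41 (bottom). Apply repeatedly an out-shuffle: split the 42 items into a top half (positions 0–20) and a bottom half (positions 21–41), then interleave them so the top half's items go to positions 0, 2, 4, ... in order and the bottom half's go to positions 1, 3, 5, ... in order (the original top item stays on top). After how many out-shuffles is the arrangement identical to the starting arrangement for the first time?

20

The out-shuffle permutes the 42 positions with cycle lengths [1, 1, 20, 20].
Every item is home exactly when every cycle has completed a whole number of laps, i.e. after lcm(1, 20) = 20 out-shuffles.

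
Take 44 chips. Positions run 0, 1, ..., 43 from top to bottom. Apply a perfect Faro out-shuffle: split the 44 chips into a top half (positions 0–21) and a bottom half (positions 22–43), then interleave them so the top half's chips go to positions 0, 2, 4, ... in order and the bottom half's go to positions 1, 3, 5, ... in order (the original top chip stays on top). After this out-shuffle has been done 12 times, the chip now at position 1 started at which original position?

4

Work backwards from position 1, undoing one out-shuffle at a time:
1 ← 22 ← 11 ← 27 ← 35 ← 39 ← 41 ← 42 ← 21 ← 32 ← 16 ← 8 ← 4
So the chip now at position 1 started at position 4.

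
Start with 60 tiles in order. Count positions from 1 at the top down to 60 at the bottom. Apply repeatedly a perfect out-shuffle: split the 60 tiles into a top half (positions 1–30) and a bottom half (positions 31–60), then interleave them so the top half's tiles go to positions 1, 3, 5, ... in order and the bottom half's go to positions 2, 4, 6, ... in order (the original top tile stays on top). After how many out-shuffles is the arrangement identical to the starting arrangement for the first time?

58

The out-shuffle permutes the 60 positions with cycle lengths [1, 1, 58].
Every tile is home exactly when every cycle has completed a whole number of laps, i.e. after lcm(1, 58) = 58 out-shuffles.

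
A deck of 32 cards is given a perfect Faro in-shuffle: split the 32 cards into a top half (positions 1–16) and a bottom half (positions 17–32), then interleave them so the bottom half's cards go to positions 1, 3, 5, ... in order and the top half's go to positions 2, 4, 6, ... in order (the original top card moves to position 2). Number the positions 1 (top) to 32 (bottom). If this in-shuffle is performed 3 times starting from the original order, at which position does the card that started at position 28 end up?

26

Track the card's position through each in-shuffle:
28 → 23 → 13 → 26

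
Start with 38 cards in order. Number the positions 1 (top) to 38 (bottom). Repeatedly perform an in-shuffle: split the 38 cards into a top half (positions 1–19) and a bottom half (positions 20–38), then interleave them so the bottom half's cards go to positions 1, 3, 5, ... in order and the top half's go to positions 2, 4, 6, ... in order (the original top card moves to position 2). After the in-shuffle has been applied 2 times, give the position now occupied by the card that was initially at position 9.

36

Track the card's position through each in-shuffle:
9 → 18 → 36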